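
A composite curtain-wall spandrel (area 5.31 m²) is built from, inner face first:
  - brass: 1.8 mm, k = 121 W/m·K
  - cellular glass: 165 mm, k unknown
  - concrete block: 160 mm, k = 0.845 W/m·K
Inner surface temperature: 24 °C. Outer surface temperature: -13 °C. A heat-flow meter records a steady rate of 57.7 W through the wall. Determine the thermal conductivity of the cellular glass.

Thermal resistances in series:
R_brass = L/(kA) = 0.0018/(121×5.31) = 2.802×10^-6 K/W
R_concrete block = L/(kA) = 0.16/(0.845×5.31) = 0.03566 K/W
Sum of known resistances R_other = 0.03566 K/W
Total R = ΔT/Q = 37/57.7 = 0.6412 K/W
R_cellular glass = R_total − R_other = 0.6056 K/W
k = L/(R·A) = 0.165/(0.6056×5.31)

k ≈ 0.0513 W/(m·K)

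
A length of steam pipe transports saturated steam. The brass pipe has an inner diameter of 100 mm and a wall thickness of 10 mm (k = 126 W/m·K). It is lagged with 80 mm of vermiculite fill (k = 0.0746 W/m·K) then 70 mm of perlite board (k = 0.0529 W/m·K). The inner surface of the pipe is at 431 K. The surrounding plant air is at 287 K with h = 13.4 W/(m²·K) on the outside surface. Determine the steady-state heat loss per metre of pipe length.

q′ ≈ 46.7 W/m

Radial resistances (cylindrical: R_cond = ln(r_o/r_i)/(2πkL), R_conv = 1/(h·2πrL)):
R_brass pipe wall = ln(60/50)/(2π×126×1) = 2.303×10^-4 K/W
R_vermiculite fill = ln(140/60)/(2π×0.0746×1) = 1.808 K/W
R_perlite board = ln(210/140)/(2π×0.0529×1) = 1.22 K/W
R_outer film = 1/(h_o·2πr_oL) = 1/(13.4×2π×0.21×1) = 0.05656 K/W
R_total = 3.084 K/W
Q = ΔT/R_total = 144/3.084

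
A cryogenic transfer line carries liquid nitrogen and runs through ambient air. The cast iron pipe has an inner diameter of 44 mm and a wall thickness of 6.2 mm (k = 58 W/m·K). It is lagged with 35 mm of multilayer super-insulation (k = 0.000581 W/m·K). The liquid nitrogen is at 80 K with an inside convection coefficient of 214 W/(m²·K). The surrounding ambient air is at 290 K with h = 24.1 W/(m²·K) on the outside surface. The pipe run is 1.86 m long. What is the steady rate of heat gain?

Q ≈ 1.77 W

Treating each annulus and film as a series resistance:
R_inner film = 1/(h_i·2πr₁L) = 1/(214×2π×0.022×1.86) = 0.01817 K/W
R_cast iron pipe wall = ln(28.2/22)/(2π×58×1.86) = 3.663×10^-4 K/W
R_multilayer super-insulation = ln(63.2/28.2)/(2π×0.000581×1.86) = 118.8 K/W
R_outer film = 1/(h_o·2πr_oL) = 1/(24.1×2π×0.0632×1.86) = 0.05618 K/W
R_total = 118.9 K/W
Q = ΔT/R_total = 210/118.9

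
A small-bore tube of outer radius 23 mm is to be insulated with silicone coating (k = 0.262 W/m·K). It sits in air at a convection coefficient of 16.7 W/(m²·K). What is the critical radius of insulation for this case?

For a cylinder r_cr = k/h = 0.262/16.7
r_cr = 15.7 mm; since the bare radius (23 mm) is above r_cr, any added insulation will reduce heat loss.

r_cr ≈ 15.7 mm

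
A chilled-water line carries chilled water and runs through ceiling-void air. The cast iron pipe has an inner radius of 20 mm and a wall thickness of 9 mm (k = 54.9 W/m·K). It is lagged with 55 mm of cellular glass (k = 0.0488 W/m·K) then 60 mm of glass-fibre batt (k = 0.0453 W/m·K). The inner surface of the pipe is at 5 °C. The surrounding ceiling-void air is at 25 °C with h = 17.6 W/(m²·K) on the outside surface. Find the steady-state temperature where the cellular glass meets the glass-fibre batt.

T ≈ 17.8 °C

Treating each annulus and film as a series resistance:
R_cast iron pipe wall = ln(29/20)/(2π×54.9×1) = 0.001077 K/W
R_cellular glass = ln(84/29)/(2π×0.0488×1) = 3.469 K/W
R_glass-fibre batt = ln(144/84)/(2π×0.0453×1) = 1.894 K/W
R_outer film = 1/(h_o·2πr_oL) = 1/(17.6×2π×0.144×1) = 0.0628 K/W
R_total = 5.426 K/W
Q = ΔT/R_total = 20/5.426
Q = 3.69 W/m
T_interface = T_inner + Q·ΣR(inner→interface) = 5 + 3.69×3.47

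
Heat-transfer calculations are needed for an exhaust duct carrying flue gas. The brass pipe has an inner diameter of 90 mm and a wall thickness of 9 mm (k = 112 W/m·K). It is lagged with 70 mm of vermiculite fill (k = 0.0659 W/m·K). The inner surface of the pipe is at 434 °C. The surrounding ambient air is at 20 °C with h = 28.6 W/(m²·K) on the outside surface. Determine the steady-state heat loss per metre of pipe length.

q′ ≈ 202 W/m

Per-layer cylindrical resistances, series-summed:
R_brass pipe wall = ln(54/45)/(2π×112×1) = 2.591×10^-4 K/W
R_vermiculite fill = ln(124/54)/(2π×0.0659×1) = 2.008 K/W
R_outer film = 1/(h_o·2πr_oL) = 1/(28.6×2π×0.124×1) = 0.04488 K/W
R_total = 2.053 K/W
Q = ΔT/R_total = 414/2.053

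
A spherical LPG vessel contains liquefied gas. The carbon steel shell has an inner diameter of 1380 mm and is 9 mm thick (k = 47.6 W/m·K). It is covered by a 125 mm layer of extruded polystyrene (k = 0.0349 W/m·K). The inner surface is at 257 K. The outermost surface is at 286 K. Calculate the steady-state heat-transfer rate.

Q ≈ 58.6 W

Each spherical layer contributes R = (1/r_i − 1/r_o)/(4πk):
R_carbon steel shell = (1/0.69 − 1/0.699)/(4π×47.6) = 3.12×10^-5 K/W
R_extruded polystyrene = (1/0.699 − 1/0.824)/(4π×0.0349) = 0.4948 K/W
R_total = 0.4949 K/W
Q = ΔT/R_total = 29/0.4949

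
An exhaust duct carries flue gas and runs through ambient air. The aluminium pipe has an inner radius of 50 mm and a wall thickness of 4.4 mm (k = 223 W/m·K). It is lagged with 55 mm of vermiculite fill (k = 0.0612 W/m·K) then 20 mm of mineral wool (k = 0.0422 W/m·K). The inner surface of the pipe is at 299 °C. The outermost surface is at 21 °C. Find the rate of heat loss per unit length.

Radial resistances (cylindrical: R_cond = ln(r_o/r_i)/(2πkL), R_conv = 1/(h·2πrL)):
R_aluminium pipe wall = ln(54.4/50)/(2π×223×1) = 6.019×10^-5 K/W
R_vermiculite fill = ln(109.4/54.4)/(2π×0.0612×1) = 1.817 K/W
R_mineral wool = ln(129.4/109.4)/(2π×0.0422×1) = 0.6332 K/W
R_total = 2.45 K/W
Q = ΔT/R_total = 278/2.45

q′ ≈ 113 W/m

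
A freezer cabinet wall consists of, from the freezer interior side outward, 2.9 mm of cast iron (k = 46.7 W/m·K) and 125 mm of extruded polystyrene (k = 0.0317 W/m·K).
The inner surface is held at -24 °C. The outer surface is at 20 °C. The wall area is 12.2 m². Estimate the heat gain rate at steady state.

Q ≈ 136 W

Thermal resistances in series:
R_cast iron = L/(kA) = 0.0029/(46.7×12.2) = 5.09×10^-6 K/W
R_extruded polystyrene = L/(kA) = 0.125/(0.0317×12.2) = 0.3232 K/W
R_total = 0.3232 K/W
Q = ΔT / R_total = 44 / 0.3232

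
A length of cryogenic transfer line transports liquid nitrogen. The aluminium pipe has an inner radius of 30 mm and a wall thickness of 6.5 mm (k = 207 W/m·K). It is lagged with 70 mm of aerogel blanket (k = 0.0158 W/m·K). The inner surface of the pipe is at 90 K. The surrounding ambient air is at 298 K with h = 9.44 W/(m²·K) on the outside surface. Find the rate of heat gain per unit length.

Cylindrical conduction, so R = ln(r₂/r₁)/(2πkL) per layer, in series:
R_aluminium pipe wall = ln(36.5/30)/(2π×207×1) = 1.508×10^-4 K/W
R_aerogel blanket = ln(106.5/36.5)/(2π×0.0158×1) = 10.79 K/W
R_outer film = 1/(h_o·2πr_oL) = 1/(9.44×2π×0.1065×1) = 0.1583 K/W
R_total = 10.95 K/W
Q = ΔT/R_total = 208/10.95

q′ ≈ 19 W/m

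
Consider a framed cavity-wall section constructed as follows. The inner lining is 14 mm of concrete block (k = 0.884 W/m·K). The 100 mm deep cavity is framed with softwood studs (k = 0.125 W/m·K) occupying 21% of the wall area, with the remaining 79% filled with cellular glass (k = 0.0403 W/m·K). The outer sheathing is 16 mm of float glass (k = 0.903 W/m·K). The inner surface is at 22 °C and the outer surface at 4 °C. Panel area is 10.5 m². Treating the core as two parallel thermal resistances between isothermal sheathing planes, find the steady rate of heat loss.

Sheathing layers in series; stud and cavity paths in parallel between them.
R_inner = 0.014/(0.884×10.5) = 0.001508 K/W
R_stud  = 0.1/(0.125×0.21×10.5) = 0.3628 K/W
R_cav   = 0.1/(0.0403×0.79×10.5) = 0.2991 K/W
1/R_core = 1/R_stud + 1/R_cav → R_core = 0.164 K/W
R_outer = 0.016/(0.903×10.5) = 0.001687 K/W
R_total = 0.1672 K/W
Q = ΔT/R_total = 18/0.1672

Q ≈ 108 W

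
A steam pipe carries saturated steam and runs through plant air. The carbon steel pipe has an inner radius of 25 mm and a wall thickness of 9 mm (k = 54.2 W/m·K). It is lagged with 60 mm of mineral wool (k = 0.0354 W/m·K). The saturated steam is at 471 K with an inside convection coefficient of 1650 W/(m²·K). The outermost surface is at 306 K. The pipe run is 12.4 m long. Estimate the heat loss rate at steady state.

For a radial system each layer contributes R = ln(r_out/r_in)/(2πkL); films add R = 1/(hA).
R_inner film = 1/(h_i·2πr₁L) = 1/(1650×2π×0.025×12.4) = 3.112×10^-4 K/W
R_carbon steel pipe wall = ln(34/25)/(2π×54.2×12.4) = 7.282×10^-5 K/W
R_mineral wool = ln(94/34)/(2π×0.0354×12.4) = 0.3687 K/W
R_total = 0.3691 K/W
Q = ΔT/R_total = 165/0.3691

Q ≈ 447 W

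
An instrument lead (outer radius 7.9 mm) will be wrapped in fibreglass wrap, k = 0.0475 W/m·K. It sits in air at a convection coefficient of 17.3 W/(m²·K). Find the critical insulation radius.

For a cylinder r_cr = k/h = 0.0475/17.3
r_cr = 2.75 mm; since the bare radius (7.9 mm) is above r_cr, any added insulation will reduce heat loss.

r_cr ≈ 2.75 mm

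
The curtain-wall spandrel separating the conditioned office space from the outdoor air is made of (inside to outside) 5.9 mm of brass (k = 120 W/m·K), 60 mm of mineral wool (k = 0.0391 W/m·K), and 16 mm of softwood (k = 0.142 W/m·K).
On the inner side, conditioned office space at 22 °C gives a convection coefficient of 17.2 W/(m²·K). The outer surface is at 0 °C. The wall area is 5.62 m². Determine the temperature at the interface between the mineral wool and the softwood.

T ≈ 1.45 °C

Using the resistance-network approach (series):
R_inner film = 1/(h_i·A) = 1/(17.2×5.62) = 0.01035 K/W
R_brass = L/(kA) = 0.0059/(120×5.62) = 8.749×10^-6 K/W
R_mineral wool = L/(kA) = 0.06/(0.0391×5.62) = 0.273 K/W
R_softwood = L/(kA) = 0.016/(0.142×5.62) = 0.02005 K/W
R_total = 0.3035 K/W;  Q = ΔT/R_total = 22/0.3035 = 72.5 W
T_interface = T_inner − Q·ΣR(inner→interface) = 22 − 72.5×0.2834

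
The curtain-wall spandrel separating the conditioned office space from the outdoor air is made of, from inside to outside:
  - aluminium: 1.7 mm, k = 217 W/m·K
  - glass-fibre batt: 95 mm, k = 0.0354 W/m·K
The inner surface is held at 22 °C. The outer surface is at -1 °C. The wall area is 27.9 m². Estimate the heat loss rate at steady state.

Q ≈ 239 W

Treating each layer as a thermal resistance in series:
R_aluminium = L/(kA) = 0.0017/(217×27.9) = 2.808×10^-7 K/W
R_glass-fibre batt = L/(kA) = 0.095/(0.0354×27.9) = 0.09619 K/W
R_total = 0.09619 K/W
Q = ΔT / R_total = 23 / 0.09619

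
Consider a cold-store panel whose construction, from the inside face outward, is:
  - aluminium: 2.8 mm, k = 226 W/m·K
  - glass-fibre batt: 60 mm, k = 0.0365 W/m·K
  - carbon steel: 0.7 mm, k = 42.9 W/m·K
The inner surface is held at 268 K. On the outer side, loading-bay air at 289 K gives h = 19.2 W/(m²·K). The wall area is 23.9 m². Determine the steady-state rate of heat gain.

Using the resistance-network approach (series):
R_aluminium = L/(kA) = 0.0028/(226×23.9) = 5.184×10^-7 K/W
R_glass-fibre batt = L/(kA) = 0.06/(0.0365×23.9) = 0.06878 K/W
R_carbon steel = L/(kA) = 0.0007/(42.9×23.9) = 6.827×10^-7 K/W
R_outer film = 1/(h_o·A) = 1/(19.2×23.9) = 0.002179 K/W
R_total = 0.07096 K/W
Q = ΔT / R_total = 21 / 0.07096

Q ≈ 296 W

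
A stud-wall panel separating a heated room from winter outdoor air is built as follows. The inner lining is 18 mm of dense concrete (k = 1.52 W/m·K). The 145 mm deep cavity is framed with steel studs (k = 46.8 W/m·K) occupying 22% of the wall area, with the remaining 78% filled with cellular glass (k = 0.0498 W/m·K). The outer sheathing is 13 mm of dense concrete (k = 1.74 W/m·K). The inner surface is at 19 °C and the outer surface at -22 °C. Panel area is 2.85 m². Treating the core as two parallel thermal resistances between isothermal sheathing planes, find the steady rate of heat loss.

Sheathing layers in series; stud and cavity paths in parallel between them.
R_inner = 0.018/(1.52×2.85) = 0.004155 K/W
R_stud  = 0.145/(46.8×0.22×2.85) = 0.004941 K/W
R_cav   = 0.145/(0.0498×0.78×2.85) = 1.31 K/W
1/R_core = 1/R_stud + 1/R_cav → R_core = 0.004923 K/W
R_outer = 0.013/(1.74×2.85) = 0.002621 K/W
R_total = 0.0117 K/W
Q = ΔT/R_total = 41/0.0117

Q ≈ 3500 W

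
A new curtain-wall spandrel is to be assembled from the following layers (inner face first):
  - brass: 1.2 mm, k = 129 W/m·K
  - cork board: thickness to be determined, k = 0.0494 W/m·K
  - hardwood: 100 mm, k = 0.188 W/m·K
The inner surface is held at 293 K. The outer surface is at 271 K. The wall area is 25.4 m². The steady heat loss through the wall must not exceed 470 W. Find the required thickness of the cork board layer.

L ≈ 32.5 mm

Using the resistance-network approach (series):
R_brass = L/(kA) = 0.0012/(129×25.4) = 3.662×10^-7 K/W
R_hardwood = L/(kA) = 0.1/(0.188×25.4) = 0.02094 K/W
Sum of the known resistances R_other = 0.02094 K/W
Required total resistance R_tot = ΔT/Q_allow = 22/470 = 0.04681 K/W
R_cork board = R_tot − R_other = 0.02587 K/W
L = R·k·A = 0.02587×0.0494×25.4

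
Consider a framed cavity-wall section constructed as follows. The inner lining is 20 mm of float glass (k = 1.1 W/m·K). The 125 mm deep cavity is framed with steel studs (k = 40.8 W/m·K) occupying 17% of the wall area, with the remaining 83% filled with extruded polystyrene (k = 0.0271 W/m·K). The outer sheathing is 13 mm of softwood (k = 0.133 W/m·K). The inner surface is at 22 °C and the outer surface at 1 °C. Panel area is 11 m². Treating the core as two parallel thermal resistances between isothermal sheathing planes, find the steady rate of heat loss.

Q ≈ 1730 W

Sheathing layers in series; stud and cavity paths in parallel between them.
R_inner = 0.02/(1.1×11) = 0.001653 K/W
R_stud  = 0.125/(40.8×0.17×11) = 0.001638 K/W
R_cav   = 0.125/(0.0271×0.83×11) = 0.5052 K/W
1/R_core = 1/R_stud + 1/R_cav → R_core = 0.001633 K/W
R_outer = 0.013/(0.133×11) = 0.008886 K/W
R_total = 0.01217 K/W
Q = ΔT/R_total = 21/0.01217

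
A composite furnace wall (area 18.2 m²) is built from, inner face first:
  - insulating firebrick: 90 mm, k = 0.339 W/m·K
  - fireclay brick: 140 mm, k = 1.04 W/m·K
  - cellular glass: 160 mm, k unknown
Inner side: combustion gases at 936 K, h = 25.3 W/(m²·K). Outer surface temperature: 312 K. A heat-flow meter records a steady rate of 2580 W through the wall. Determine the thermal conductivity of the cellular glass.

k ≈ 0.0404 W/(m·K)

Treating each layer as a thermal resistance in series:
R_inner film = 1/(h_i·A) = 1/(25.3×18.2) = 0.002172 K/W
R_insulating firebrick = L/(kA) = 0.09/(0.339×18.2) = 0.01459 K/W
R_fireclay brick = L/(kA) = 0.14/(1.04×18.2) = 0.007396 K/W
Sum of known resistances R_other = 0.02416 K/W
Total R = ΔT/Q = 624/2580 = 0.2419 K/W
R_cellular glass = R_total − R_other = 0.2177 K/W
k = L/(R·A) = 0.16/(0.2177×18.2)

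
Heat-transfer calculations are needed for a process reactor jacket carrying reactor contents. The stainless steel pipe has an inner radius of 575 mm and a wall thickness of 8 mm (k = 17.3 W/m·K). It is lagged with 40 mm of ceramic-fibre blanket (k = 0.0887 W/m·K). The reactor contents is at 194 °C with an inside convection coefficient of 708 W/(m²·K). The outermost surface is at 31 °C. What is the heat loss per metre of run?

q′ ≈ 1360 W/m

Cylindrical conduction, so R = ln(r₂/r₁)/(2πkL) per layer, in series:
R_inner film = 1/(h_i·2πr₁L) = 1/(708×2π×0.575×1) = 3.909×10^-4 K/W
R_stainless steel pipe wall = ln(583/575)/(2π×17.3×1) = 1.271×10^-4 K/W
R_ceramic-fibre blanket = ln(623/583)/(2π×0.0887×1) = 0.1191 K/W
R_total = 0.1196 K/W
Q = ΔT/R_total = 163/0.1196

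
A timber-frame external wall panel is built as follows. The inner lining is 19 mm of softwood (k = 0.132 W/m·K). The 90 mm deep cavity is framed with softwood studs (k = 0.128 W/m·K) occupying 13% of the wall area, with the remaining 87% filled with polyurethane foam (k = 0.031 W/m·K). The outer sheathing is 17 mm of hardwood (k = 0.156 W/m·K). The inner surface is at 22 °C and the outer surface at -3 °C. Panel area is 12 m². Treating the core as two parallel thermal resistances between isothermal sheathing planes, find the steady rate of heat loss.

Sheathing layers in series; stud and cavity paths in parallel between them.
R_inner = 0.019/(0.132×12) = 0.01199 K/W
R_stud  = 0.09/(0.128×0.13×12) = 0.4507 K/W
R_cav   = 0.09/(0.031×0.87×12) = 0.2781 K/W
1/R_core = 1/R_stud + 1/R_cav → R_core = 0.172 K/W
R_outer = 0.017/(0.156×12) = 0.009081 K/W
R_total = 0.1931 K/W
Q = ΔT/R_total = 25/0.1931

Q ≈ 129 W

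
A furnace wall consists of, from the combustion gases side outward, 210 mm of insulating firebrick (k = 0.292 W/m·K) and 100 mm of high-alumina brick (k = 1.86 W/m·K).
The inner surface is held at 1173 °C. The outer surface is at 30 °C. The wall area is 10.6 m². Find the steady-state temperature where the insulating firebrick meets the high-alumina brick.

T ≈ 110 °C

Model the wall as resistances in series:
R_insulating firebrick = L/(kA) = 0.21/(0.292×10.6) = 0.06785 K/W
R_high-alumina brick = L/(kA) = 0.1/(1.86×10.6) = 0.005072 K/W
R_total = 0.07292 K/W;  Q = ΔT/R_total = 1143/0.07292 = 15670 W
T_interface = T_inner − Q·ΣR(inner→interface) = 1173 − 15700×0.06785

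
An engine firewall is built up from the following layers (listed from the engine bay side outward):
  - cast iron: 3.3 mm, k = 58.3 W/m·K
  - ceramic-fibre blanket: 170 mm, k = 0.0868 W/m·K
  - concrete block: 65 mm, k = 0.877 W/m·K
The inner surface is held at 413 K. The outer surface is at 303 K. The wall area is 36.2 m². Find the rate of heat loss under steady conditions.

Thermal resistances in series:
R_cast iron = L/(kA) = 0.0033/(58.3×36.2) = 1.564×10^-6 K/W
R_ceramic-fibre blanket = L/(kA) = 0.17/(0.0868×36.2) = 0.0541 K/W
R_concrete block = L/(kA) = 0.065/(0.877×36.2) = 0.002047 K/W
R_total = 0.05615 K/W
Q = ΔT / R_total = 110 / 0.05615

Q ≈ 1960 W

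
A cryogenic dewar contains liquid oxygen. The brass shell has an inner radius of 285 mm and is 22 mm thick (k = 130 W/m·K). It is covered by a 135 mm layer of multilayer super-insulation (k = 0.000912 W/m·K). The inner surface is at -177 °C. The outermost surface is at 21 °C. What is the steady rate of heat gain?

Q ≈ 2.28 W

Radial (spherical) resistances in series:
R_brass shell = (1/0.285 − 1/0.307)/(4π×130) = 1.539×10^-4 K/W
R_multilayer super-insulation = (1/0.307 − 1/0.442)/(4π×0.000912) = 86.81 K/W
R_total = 86.81 K/W
Q = ΔT/R_total = 198/86.81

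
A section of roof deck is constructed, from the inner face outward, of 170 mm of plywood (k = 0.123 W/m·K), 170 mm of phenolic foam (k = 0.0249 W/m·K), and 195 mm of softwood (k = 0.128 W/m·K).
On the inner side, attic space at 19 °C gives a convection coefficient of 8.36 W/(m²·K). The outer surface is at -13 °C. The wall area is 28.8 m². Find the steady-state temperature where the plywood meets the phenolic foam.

Thermal resistances in series:
R_inner film = 1/(h_i·A) = 1/(8.36×28.8) = 0.004153 K/W
R_plywood = L/(kA) = 0.17/(0.123×28.8) = 0.04799 K/W
R_phenolic foam = L/(kA) = 0.17/(0.0249×28.8) = 0.2371 K/W
R_softwood = L/(kA) = 0.195/(0.128×28.8) = 0.0529 K/W
R_total = 0.3421 K/W;  Q = ΔT/R_total = 32/0.3421 = 93.54 W
T_interface = T_inner − Q·ΣR(inner→interface) = 19 − 93.5×0.05214

T ≈ 14.1 °C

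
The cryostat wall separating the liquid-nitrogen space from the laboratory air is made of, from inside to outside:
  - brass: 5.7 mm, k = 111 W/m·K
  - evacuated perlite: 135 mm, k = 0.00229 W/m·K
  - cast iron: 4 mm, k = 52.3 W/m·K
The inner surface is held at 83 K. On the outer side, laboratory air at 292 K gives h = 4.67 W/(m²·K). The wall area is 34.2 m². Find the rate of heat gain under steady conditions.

Q ≈ 121 W

Thermal resistances in series:
R_brass = L/(kA) = 0.0057/(111×34.2) = 1.502×10^-6 K/W
R_evacuated perlite = L/(kA) = 0.135/(0.00229×34.2) = 1.724 K/W
R_cast iron = L/(kA) = 0.004/(52.3×34.2) = 2.236×10^-6 K/W
R_outer film = 1/(h_o·A) = 1/(4.67×34.2) = 0.006261 K/W
R_total = 1.73 K/W
Q = ΔT / R_total = 209 / 1.73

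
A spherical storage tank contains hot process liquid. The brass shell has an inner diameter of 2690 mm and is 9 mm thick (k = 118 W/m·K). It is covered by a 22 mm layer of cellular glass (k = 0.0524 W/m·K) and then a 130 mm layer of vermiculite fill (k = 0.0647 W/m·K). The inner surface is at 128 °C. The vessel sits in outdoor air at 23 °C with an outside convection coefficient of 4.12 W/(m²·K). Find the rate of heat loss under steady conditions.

Spherical conduction: R = (1/r_in − 1/r_out)/(4πk) per layer; series-sum.
R_brass shell = (1/1.345 − 1/1.354)/(4π×118) = 3.333×10^-6 K/W
R_cellular glass = (1/1.354 − 1/1.376)/(4π×0.0524) = 0.01793 K/W
R_vermiculite fill = (1/1.376 − 1/1.506)/(4π×0.0647) = 0.07716 K/W
R_outer film = 1/(h·4πr_o²) = 1/(4.12×4π×1.506²) = 0.008516 K/W
R_total = 0.1036 K/W
Q = ΔT/R_total = 105/0.1036

Q ≈ 1010 W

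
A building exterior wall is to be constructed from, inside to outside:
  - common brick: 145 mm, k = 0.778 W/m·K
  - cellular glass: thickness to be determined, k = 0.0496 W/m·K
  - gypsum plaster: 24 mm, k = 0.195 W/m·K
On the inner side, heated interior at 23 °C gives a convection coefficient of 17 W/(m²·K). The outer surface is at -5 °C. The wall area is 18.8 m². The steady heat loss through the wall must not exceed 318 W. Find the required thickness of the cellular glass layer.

L ≈ 63.8 mm

Model the wall as resistances in series:
R_inner film = 1/(h_i·A) = 1/(17×18.8) = 0.003129 K/W
R_common brick = L/(kA) = 0.145/(0.778×18.8) = 0.009914 K/W
R_gypsum plaster = L/(kA) = 0.024/(0.195×18.8) = 0.006547 K/W
Sum of the known resistances R_other = 0.01959 K/W
Required total resistance R_tot = ΔT/Q_allow = 28/318 = 0.08805 K/W
R_cellular glass = R_tot − R_other = 0.06846 K/W
L = R·k·A = 0.06846×0.0496×18.8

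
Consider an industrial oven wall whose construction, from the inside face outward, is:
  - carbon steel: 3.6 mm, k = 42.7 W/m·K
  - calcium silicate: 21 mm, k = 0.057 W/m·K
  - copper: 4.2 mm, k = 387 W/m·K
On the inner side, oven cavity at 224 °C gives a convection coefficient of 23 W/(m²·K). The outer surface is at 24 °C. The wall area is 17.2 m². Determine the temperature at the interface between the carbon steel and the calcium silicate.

Thermal resistances in series:
R_inner film = 1/(h_i·A) = 1/(23×17.2) = 0.002528 K/W
R_carbon steel = L/(kA) = 0.0036/(42.7×17.2) = 4.902×10^-6 K/W
R_calcium silicate = L/(kA) = 0.021/(0.057×17.2) = 0.02142 K/W
R_copper = L/(kA) = 0.0042/(387×17.2) = 6.31×10^-7 K/W
R_total = 0.02395 K/W;  Q = ΔT/R_total = 200/0.02395 = 8350 W
T_interface = T_inner − Q·ΣR(inner→interface) = 224 − 8350×0.002533

T ≈ 203 °C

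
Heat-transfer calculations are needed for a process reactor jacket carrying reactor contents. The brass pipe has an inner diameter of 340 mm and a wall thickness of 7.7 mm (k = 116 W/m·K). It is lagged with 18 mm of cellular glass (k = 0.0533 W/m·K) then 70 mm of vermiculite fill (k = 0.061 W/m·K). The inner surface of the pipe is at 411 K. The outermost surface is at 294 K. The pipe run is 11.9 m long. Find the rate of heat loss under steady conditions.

Per-layer cylindrical resistances, series-summed:
R_brass pipe wall = ln(177.7/170)/(2π×116×11.9) = 5.107×10^-6 K/W
R_cellular glass = ln(195.7/177.7)/(2π×0.0533×11.9) = 0.02421 K/W
R_vermiculite fill = ln(265.7/195.7)/(2π×0.061×11.9) = 0.06704 K/W
R_total = 0.09126 K/W
Q = ΔT/R_total = 117/0.09126

Q ≈ 1280 W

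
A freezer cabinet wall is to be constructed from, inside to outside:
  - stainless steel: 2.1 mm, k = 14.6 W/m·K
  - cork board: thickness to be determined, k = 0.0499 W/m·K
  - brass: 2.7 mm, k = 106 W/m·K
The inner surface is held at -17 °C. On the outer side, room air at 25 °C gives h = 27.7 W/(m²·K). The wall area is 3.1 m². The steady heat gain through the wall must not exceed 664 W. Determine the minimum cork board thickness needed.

L ≈ 7.97 mm

Treating each layer as a thermal resistance in series:
R_stainless steel = L/(kA) = 0.0021/(14.6×3.1) = 4.64×10^-5 K/W
R_brass = L/(kA) = 0.0027/(106×3.1) = 8.217×10^-6 K/W
R_outer film = 1/(h_o·A) = 1/(27.7×3.1) = 0.01165 K/W
Sum of the known resistances R_other = 0.0117 K/W
Required total resistance R_tot = ΔT/Q_allow = 42/664 = 0.06325 K/W
R_cork board = R_tot − R_other = 0.05155 K/W
L = R·k·A = 0.05155×0.0499×3.1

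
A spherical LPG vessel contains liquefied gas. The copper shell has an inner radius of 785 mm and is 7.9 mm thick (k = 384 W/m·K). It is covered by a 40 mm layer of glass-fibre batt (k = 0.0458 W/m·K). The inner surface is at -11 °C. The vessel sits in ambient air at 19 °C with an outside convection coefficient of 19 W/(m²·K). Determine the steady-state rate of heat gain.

Spherical conduction: R = (1/r_in − 1/r_out)/(4πk) per layer; series-sum.
R_copper shell = (1/0.785 − 1/0.7929)/(4π×384) = 2.63×10^-6 K/W
R_glass-fibre batt = (1/0.7929 − 1/0.8329)/(4π×0.0458) = 0.1052 K/W
R_outer film = 1/(h·4πr_o²) = 1/(19×4π×0.8329²) = 0.006037 K/W
R_total = 0.1113 K/W
Q = ΔT/R_total = 30/0.1113

Q ≈ 270 W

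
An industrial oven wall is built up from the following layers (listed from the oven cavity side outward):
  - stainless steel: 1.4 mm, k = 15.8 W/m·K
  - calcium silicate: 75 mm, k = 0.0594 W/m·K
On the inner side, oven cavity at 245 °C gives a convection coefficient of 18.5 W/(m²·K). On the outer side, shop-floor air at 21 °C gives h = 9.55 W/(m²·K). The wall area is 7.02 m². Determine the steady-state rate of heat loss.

Q ≈ 1110 W

Using the resistance-network approach (series):
R_inner film = 1/(h_i·A) = 1/(18.5×7.02) = 0.0077 K/W
R_stainless steel = L/(kA) = 0.0014/(15.8×7.02) = 1.262×10^-5 K/W
R_calcium silicate = L/(kA) = 0.075/(0.0594×7.02) = 0.1799 K/W
R_outer film = 1/(h_o·A) = 1/(9.55×7.02) = 0.01492 K/W
R_total = 0.2025 K/W
Q = ΔT / R_total = 224 / 0.2025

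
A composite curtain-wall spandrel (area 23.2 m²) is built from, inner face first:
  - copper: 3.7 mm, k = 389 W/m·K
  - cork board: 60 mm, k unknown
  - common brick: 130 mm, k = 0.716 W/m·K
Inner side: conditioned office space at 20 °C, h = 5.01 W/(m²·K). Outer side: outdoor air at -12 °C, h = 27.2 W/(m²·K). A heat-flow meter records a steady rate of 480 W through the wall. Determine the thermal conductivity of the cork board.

k ≈ 0.0532 W/(m·K)

Series thermal resistances:
R_inner film = 1/(h_i·A) = 1/(5.01×23.2) = 0.008603 K/W
R_copper = L/(kA) = 0.0037/(389×23.2) = 4.1×10^-7 K/W
R_common brick = L/(kA) = 0.13/(0.716×23.2) = 0.007826 K/W
R_outer film = 1/(h_o·A) = 1/(27.2×23.2) = 0.001585 K/W
Sum of known resistances R_other = 0.01801 K/W
Total R = ΔT/Q = 32/480 = 0.06667 K/W
R_cork board = R_total − R_other = 0.04865 K/W
k = L/(R·A) = 0.06/(0.04865×23.2)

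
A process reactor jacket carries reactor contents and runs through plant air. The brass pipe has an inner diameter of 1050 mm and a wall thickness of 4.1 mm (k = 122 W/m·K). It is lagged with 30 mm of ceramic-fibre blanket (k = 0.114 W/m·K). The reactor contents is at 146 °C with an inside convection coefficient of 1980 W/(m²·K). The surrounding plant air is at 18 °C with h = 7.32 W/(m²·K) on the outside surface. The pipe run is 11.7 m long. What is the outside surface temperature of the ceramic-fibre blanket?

Radial resistances (cylindrical: R_cond = ln(r_o/r_i)/(2πkL), R_conv = 1/(h·2πrL)):
R_inner film = 1/(h_i·2πr₁L) = 1/(1980×2π×0.525×11.7) = 1.309×10^-5 K/W
R_brass pipe wall = ln(529.1/525)/(2π×122×11.7) = 8.674×10^-7 K/W
R_ceramic-fibre blanket = ln(559.1/529.1)/(2π×0.114×11.7) = 0.006581 K/W
R_outer film = 1/(h_o·2πr_oL) = 1/(7.32×2π×0.5591×11.7) = 0.003324 K/W
R_total = 0.009919 K/W
Q = ΔT/R_total = 128/0.009919
Q = 12900 W
T_interface = T_inner − Q·ΣR(inner→interface) = 146 − 12900×0.006595

T ≈ 60.9 °C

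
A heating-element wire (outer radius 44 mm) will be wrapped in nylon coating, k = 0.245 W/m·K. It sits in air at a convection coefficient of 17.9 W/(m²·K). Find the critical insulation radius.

For a cylinder r_cr = k/h = 0.245/17.9
r_cr = 13.7 mm; since the bare radius (44 mm) is above r_cr, any added insulation will reduce heat loss.

r_cr ≈ 13.7 mm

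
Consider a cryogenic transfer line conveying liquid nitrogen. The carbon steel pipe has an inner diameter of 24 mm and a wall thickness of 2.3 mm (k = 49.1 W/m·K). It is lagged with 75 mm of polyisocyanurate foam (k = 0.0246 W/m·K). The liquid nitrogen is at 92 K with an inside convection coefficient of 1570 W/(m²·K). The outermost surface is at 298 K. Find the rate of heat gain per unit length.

Radial resistances (cylindrical: R_cond = ln(r_o/r_i)/(2πkL), R_conv = 1/(h·2πrL)):
R_inner film = 1/(h_i·2πr₁L) = 1/(1570×2π×0.012×1) = 0.008448 K/W
R_carbon steel pipe wall = ln(14.3/12)/(2π×49.1×1) = 5.684×10^-4 K/W
R_polyisocyanurate foam = ln(89.3/14.3)/(2π×0.0246×1) = 11.85 K/W
R_total = 11.86 K/W
Q = ΔT/R_total = 206/11.86

q′ ≈ 17.4 W/m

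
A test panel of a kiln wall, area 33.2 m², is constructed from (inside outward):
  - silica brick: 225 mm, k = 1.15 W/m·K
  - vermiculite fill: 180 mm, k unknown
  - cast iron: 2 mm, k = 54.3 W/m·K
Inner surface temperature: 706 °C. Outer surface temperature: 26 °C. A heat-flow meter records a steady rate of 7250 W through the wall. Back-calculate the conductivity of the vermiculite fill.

k ≈ 0.0617 W/(m·K)

Thermal resistances in series:
R_silica brick = L/(kA) = 0.225/(1.15×33.2) = 0.005893 K/W
R_cast iron = L/(kA) = 0.002/(54.3×33.2) = 1.109×10^-6 K/W
Sum of known resistances R_other = 0.005894 K/W
Total R = ΔT/Q = 680/7250 = 0.09379 K/W
R_vermiculite fill = R_total − R_other = 0.0879 K/W
k = L/(R·A) = 0.18/(0.0879×33.2)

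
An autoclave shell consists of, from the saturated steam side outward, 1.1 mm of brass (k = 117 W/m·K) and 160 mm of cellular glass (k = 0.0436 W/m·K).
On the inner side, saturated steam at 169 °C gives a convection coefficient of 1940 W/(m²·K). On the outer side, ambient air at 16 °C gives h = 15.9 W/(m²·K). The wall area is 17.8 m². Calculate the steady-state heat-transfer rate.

Q ≈ 730 W

Series thermal resistances:
R_inner film = 1/(h_i·A) = 1/(1940×17.8) = 2.896×10^-5 K/W
R_brass = L/(kA) = 0.0011/(117×17.8) = 5.282×10^-7 K/W
R_cellular glass = L/(kA) = 0.16/(0.0436×17.8) = 0.2062 K/W
R_outer film = 1/(h_o·A) = 1/(15.9×17.8) = 0.003533 K/W
R_total = 0.2097 K/W
Q = ΔT / R_total = 153 / 0.2097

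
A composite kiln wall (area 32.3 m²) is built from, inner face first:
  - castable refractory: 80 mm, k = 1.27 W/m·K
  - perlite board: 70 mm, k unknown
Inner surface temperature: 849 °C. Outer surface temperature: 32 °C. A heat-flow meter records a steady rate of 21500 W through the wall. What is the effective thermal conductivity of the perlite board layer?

k ≈ 0.0601 W/(m·K)

Series thermal resistances:
R_castable refractory = L/(kA) = 0.08/(1.27×32.3) = 0.00195 K/W
Sum of known resistances R_other = 0.00195 K/W
Total R = ΔT/Q = 817/21500 = 0.038 K/W
R_perlite board = R_total − R_other = 0.03605 K/W
k = L/(R·A) = 0.07/(0.03605×32.3)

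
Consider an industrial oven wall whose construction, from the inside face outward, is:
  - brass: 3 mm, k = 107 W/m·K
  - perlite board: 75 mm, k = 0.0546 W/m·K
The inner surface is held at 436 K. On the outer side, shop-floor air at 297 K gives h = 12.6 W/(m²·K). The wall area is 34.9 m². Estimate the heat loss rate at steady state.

Q ≈ 3340 W

Model the wall as resistances in series:
R_brass = L/(kA) = 0.003/(107×34.9) = 8.034×10^-7 K/W
R_perlite board = L/(kA) = 0.075/(0.0546×34.9) = 0.03936 K/W
R_outer film = 1/(h_o·A) = 1/(12.6×34.9) = 0.002274 K/W
R_total = 0.04163 K/W
Q = ΔT / R_total = 139 / 0.04163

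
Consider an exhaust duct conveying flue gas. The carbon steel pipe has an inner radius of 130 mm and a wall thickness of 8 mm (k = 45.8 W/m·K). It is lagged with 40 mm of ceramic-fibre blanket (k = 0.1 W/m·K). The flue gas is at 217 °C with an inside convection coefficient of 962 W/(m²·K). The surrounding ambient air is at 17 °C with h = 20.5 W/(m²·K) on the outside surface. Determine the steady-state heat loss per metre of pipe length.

q′ ≈ 444 W/m

Cylindrical conduction, so R = ln(r₂/r₁)/(2πkL) per layer, in series:
R_inner film = 1/(h_i·2πr₁L) = 1/(962×2π×0.13×1) = 0.001273 K/W
R_carbon steel pipe wall = ln(138/130)/(2π×45.8×1) = 2.075×10^-4 K/W
R_ceramic-fibre blanket = ln(178/138)/(2π×0.1×1) = 0.4051 K/W
R_outer film = 1/(h_o·2πr_oL) = 1/(20.5×2π×0.178×1) = 0.04362 K/W
R_total = 0.4502 K/W
Q = ΔT/R_total = 200/0.4502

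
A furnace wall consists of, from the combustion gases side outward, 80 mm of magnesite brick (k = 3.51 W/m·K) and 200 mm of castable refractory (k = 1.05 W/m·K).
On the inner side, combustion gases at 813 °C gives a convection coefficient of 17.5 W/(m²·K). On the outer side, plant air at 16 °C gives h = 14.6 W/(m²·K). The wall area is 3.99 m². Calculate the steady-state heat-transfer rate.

Using the resistance-network approach (series):
R_inner film = 1/(h_i·A) = 1/(17.5×3.99) = 0.01432 K/W
R_magnesite brick = L/(kA) = 0.08/(3.51×3.99) = 0.005712 K/W
R_castable refractory = L/(kA) = 0.2/(1.05×3.99) = 0.04774 K/W
R_outer film = 1/(h_o·A) = 1/(14.6×3.99) = 0.01717 K/W
R_total = 0.08494 K/W
Q = ΔT / R_total = 797 / 0.08494

Q ≈ 9380 W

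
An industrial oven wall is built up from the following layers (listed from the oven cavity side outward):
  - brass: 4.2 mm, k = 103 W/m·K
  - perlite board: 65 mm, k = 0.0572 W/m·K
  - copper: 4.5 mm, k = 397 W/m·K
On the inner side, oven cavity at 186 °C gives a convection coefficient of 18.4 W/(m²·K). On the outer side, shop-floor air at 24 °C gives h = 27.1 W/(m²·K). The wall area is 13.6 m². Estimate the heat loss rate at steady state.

Q ≈ 1790 W

Series thermal resistances:
R_inner film = 1/(h_i·A) = 1/(18.4×13.6) = 0.003996 K/W
R_brass = L/(kA) = 0.0042/(103×13.6) = 2.998×10^-6 K/W
R_perlite board = L/(kA) = 0.065/(0.0572×13.6) = 0.08356 K/W
R_copper = L/(kA) = 0.0045/(397×13.6) = 8.335×10^-7 K/W
R_outer film = 1/(h_o·A) = 1/(27.1×13.6) = 0.002713 K/W
R_total = 0.09027 K/W
Q = ΔT / R_total = 162 / 0.09027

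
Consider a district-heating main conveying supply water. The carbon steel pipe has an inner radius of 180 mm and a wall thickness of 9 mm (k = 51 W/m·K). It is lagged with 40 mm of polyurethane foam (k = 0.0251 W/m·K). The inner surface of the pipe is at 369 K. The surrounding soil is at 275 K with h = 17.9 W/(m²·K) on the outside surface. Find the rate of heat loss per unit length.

Radial resistances (cylindrical: R_cond = ln(r_o/r_i)/(2πkL), R_conv = 1/(h·2πrL)):
R_carbon steel pipe wall = ln(189/180)/(2π×51×1) = 1.523×10^-4 K/W
R_polyurethane foam = ln(229/189)/(2π×0.0251×1) = 1.217 K/W
R_outer film = 1/(h_o·2πr_oL) = 1/(17.9×2π×0.229×1) = 0.03883 K/W
R_total = 1.256 K/W
Q = ΔT/R_total = 94/1.256

q′ ≈ 74.8 W/m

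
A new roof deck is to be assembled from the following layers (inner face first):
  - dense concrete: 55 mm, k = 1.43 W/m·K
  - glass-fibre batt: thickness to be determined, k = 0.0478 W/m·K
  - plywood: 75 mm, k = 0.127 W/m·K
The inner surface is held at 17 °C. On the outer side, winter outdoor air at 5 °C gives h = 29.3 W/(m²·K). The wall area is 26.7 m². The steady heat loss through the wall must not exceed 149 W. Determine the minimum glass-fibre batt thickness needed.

Model the wall as resistances in series:
R_dense concrete = L/(kA) = 0.055/(1.43×26.7) = 0.001441 K/W
R_plywood = L/(kA) = 0.075/(0.127×26.7) = 0.02212 K/W
R_outer film = 1/(h_o·A) = 1/(29.3×26.7) = 0.001278 K/W
Sum of the known resistances R_other = 0.02484 K/W
Required total resistance R_tot = ΔT/Q_allow = 12/149 = 0.08054 K/W
R_glass-fibre batt = R_tot − R_other = 0.0557 K/W
L = R·k·A = 0.0557×0.0478×26.7

L ≈ 71.1 mm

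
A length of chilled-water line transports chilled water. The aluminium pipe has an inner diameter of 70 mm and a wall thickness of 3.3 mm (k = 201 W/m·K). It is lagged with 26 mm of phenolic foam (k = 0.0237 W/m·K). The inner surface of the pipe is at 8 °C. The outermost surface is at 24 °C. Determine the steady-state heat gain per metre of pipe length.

Radial resistances (cylindrical: R_cond = ln(r_o/r_i)/(2πkL), R_conv = 1/(h·2πrL)):
R_aluminium pipe wall = ln(38.3/35)/(2π×201×1) = 7.134×10^-5 K/W
R_phenolic foam = ln(64.3/38.3)/(2π×0.0237×1) = 3.479 K/W
R_total = 3.479 K/W
Q = ΔT/R_total = 16/3.479

q′ ≈ 4.6 W/m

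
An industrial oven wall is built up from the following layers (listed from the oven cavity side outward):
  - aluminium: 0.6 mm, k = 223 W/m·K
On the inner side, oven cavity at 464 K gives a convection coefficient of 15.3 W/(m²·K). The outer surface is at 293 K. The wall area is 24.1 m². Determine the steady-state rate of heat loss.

Using the resistance-network approach (series):
R_inner film = 1/(h_i·A) = 1/(15.3×24.1) = 0.002712 K/W
R_aluminium = L/(kA) = 0.0006/(223×24.1) = 1.116×10^-7 K/W
R_total = 0.002712 K/W
Q = ΔT / R_total = 171 / 0.002712

Q ≈ 63100 W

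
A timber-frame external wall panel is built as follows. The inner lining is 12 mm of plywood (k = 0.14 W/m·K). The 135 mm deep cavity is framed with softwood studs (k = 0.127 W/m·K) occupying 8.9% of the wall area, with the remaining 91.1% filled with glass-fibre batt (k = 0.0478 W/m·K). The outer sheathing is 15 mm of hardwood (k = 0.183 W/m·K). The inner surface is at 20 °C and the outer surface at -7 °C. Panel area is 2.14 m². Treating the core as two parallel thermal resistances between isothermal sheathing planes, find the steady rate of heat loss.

Q ≈ 22 W

Sheathing layers in series; stud and cavity paths in parallel between them.
R_inner = 0.012/(0.14×2.14) = 0.04005 K/W
R_stud  = 0.135/(0.127×0.089×2.14) = 5.581 K/W
R_cav   = 0.135/(0.0478×0.911×2.14) = 1.449 K/W
1/R_core = 1/R_stud + 1/R_cav → R_core = 1.15 K/W
R_outer = 0.015/(0.183×2.14) = 0.0383 K/W
R_total = 1.229 K/W
Q = ΔT/R_total = 27/1.229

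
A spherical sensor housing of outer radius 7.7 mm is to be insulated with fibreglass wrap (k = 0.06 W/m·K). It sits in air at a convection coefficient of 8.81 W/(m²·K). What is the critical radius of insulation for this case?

For a sphere r_cr = 2k/h = 2×0.06/8.81
r_cr = 13.6 mm; since the bare radius (7.7 mm) is below r_cr, adding a thin layer of insulation will *increase* heat loss.

r_cr ≈ 13.6 mm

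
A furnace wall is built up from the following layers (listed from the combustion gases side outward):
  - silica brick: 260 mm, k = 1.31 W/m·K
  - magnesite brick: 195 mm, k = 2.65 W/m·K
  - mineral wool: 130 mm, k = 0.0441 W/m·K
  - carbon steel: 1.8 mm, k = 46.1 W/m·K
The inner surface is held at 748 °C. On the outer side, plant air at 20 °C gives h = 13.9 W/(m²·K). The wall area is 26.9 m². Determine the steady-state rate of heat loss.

Thermal resistances in series:
R_silica brick = L/(kA) = 0.26/(1.31×26.9) = 0.007378 K/W
R_magnesite brick = L/(kA) = 0.195/(2.65×26.9) = 0.002735 K/W
R_mineral wool = L/(kA) = 0.13/(0.0441×26.9) = 0.1096 K/W
R_carbon steel = L/(kA) = 0.0018/(46.1×26.9) = 1.452×10^-6 K/W
R_outer film = 1/(h_o·A) = 1/(13.9×26.9) = 0.002674 K/W
R_total = 0.1224 K/W
Q = ΔT / R_total = 728 / 0.1224

Q ≈ 5950 W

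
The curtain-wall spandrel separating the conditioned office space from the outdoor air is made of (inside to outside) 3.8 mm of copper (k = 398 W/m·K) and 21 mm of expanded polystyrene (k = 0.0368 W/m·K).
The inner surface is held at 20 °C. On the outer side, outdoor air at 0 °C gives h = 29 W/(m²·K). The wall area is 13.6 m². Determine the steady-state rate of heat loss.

Model the wall as resistances in series:
R_copper = L/(kA) = 0.0038/(398×13.6) = 7.02×10^-7 K/W
R_expanded polystyrene = L/(kA) = 0.021/(0.0368×13.6) = 0.04196 K/W
R_outer film = 1/(h_o·A) = 1/(29×13.6) = 0.002535 K/W
R_total = 0.0445 K/W
Q = ΔT / R_total = 20 / 0.0445

Q ≈ 449 W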